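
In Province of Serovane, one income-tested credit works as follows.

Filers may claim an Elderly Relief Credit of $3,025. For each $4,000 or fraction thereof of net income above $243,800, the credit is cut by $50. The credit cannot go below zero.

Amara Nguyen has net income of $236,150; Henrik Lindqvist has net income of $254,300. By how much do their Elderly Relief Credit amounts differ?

Amara ($236,150): Elderly Relief Credit: $236,150 is at or below the $243,800 threshold, so the full $3,025 applies.
Henrik ($254,300): Elderly Relief Credit: income exceeds $243,800 by $10,500, which is 3 full-or-partial $4,000 increments; reduction = 3 × $50 = $150, leaving $2,875.
Difference: |$3,025 − $2,875| = $150.

$150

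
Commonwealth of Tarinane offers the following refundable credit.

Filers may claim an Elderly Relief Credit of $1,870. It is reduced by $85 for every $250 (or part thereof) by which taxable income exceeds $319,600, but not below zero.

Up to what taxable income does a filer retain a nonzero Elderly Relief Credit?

After 21 increments the reduction is 21 × $85 = $1,785, leaving $85; one more increment wipes it out. Increment 21 ends at excess 21 × $250 = $5,250, so the highest qualifying income is $319,600 + $5,250 = $324,850.

$324,850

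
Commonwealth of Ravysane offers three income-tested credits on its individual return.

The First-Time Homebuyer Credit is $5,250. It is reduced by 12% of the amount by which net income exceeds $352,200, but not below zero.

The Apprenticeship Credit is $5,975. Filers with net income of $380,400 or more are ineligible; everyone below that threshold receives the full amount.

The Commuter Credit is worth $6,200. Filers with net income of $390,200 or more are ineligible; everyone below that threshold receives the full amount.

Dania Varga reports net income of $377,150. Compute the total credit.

$14,431

First-Time Homebuyer Credit: 12% of the $24,950 excess over $352,200 is $2,994; credit = $5,250 − $2,994 = $2,256.
Apprenticeship Credit: $377,150 is below the $380,400 cutoff, so the full $5,975 applies.
Commuter Credit: $377,150 is below the $390,200 cutoff, so the full $6,200 applies.
Total: $2,256 + $5,975 + $6,200 = $14,431.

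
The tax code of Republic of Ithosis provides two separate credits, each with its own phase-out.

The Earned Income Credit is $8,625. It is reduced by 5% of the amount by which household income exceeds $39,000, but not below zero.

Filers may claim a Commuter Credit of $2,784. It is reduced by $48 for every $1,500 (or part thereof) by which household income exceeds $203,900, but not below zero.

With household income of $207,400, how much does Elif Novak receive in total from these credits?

$2,845

Earned Income Credit: 5% of the $168,400 excess over $39,000 is $8,420; credit = $8,625 − $8,420 = $205.
Commuter Credit: income exceeds $203,900 by $3,500, which is 3 full-or-partial $1,500 increments; reduction = 3 × $48 = $144, leaving $2,640.
Total: $205 + $2,640 = $2,845.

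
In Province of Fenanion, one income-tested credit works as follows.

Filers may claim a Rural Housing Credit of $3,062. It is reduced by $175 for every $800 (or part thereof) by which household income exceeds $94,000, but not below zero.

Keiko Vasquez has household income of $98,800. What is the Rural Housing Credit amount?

$2,012

Rural Housing Credit: income exceeds $94,000 by $4,800, which is 6 full-or-partial $800 increments; reduction = 6 × $175 = $1,050, leaving $2,012.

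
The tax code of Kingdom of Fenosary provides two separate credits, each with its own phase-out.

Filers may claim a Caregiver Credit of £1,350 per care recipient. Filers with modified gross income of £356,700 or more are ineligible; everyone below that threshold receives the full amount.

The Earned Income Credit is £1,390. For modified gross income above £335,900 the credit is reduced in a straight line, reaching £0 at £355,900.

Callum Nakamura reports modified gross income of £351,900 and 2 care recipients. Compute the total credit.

Caregiver Credit: base = 2 × £1,350 = £2,700. £351,900 is below the £356,700 cutoff, so the full £2,700 applies.
Earned Income Credit: £351,900 is £16,000 into a £20,000 phase-out range, leaving 4,000/20,000 of the credit: £1,390 × 4,000/20,000 = £278.
Total: £2,700 + £278 = £2,978.

£2,978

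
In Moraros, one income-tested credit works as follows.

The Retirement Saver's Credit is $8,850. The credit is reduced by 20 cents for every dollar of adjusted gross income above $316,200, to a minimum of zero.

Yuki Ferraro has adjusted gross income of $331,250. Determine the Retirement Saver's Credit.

$5,840

Retirement Saver's Credit: 20% of the $15,050 excess over $316,200 is $3,010; credit = $8,850 − $3,010 = $5,840.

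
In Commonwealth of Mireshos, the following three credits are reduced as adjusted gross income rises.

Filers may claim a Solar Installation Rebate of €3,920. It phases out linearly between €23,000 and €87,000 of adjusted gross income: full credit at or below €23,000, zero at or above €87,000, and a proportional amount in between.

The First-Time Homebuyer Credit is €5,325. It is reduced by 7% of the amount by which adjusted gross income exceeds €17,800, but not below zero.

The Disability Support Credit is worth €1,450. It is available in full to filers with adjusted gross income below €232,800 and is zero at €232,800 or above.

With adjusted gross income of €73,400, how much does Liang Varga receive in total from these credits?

Solar Installation Rebate: €73,400 is €50,400 into a €64,000 phase-out range, leaving 13,600/64,000 of the credit: €3,920 × 13,600/64,000 = €833.
First-Time Homebuyer Credit: 7% of the €55,600 excess over €17,800 is €3,892; credit = €5,325 − €3,892 = €1,433.
Disability Support Credit: €73,400 is below the €232,800 cutoff, so the full €1,450 applies.
Total: €833 + €1,433 + €1,450 = €3,716.

€3,716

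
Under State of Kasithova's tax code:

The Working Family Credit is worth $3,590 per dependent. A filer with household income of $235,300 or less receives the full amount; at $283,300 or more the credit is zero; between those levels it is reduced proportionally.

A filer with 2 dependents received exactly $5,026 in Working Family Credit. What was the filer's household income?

Full credit = 2 × $3,590 = $7,180.
$5,026 is 5,026/7,180 of the full $7,180, so 2,154/7,180 of the $48,000 range has been used: income = $235,300 + $48,000 × 2,154/7,180 = $249,700.

$249,700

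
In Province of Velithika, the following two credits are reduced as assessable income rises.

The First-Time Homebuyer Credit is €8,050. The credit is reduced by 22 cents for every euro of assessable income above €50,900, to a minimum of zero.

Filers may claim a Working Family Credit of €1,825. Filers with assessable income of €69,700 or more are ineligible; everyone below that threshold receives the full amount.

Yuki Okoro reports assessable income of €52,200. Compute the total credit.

€9,589

First-Time Homebuyer Credit: 22% of the €1,300 excess over €50,900 is €286; credit = €8,050 − €286 = €7,764.
Working Family Credit: €52,200 is below the €69,700 cutoff, so the full €1,825 applies.
Total: €7,764 + €1,825 = €9,589.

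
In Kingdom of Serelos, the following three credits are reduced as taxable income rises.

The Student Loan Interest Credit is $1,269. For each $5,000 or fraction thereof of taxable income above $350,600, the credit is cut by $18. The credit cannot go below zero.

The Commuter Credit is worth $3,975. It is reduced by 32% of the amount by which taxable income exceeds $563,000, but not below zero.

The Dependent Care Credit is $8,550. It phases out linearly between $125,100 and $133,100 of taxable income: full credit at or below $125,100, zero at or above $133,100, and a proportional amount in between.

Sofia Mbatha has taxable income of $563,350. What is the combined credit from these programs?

Student Loan Interest Credit: income exceeds $350,600 by $212,750, which is 43 full-or-partial $5,000 increments; reduction = 43 × $18 = $774, leaving $495.
Commuter Credit: 32% of the $350 excess over $563,000 is $112; credit = $3,975 − $112 = $3,863.
Dependent Care Credit: $563,350 is at or above $133,100, so the credit is $0.
Total: $495 + $3,863 + $0 = $4,358.

$4,358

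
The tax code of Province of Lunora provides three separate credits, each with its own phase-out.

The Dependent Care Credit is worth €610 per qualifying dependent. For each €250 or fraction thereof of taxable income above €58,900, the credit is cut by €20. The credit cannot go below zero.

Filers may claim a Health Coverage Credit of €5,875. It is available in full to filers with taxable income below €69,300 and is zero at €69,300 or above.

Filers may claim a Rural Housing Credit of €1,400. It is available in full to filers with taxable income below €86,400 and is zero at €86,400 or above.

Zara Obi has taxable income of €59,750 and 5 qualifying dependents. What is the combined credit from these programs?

Dependent Care Credit: base = 5 × €610 = €3,050. income exceeds €58,900 by €850, which is 4 full-or-partial €250 increments; reduction = 4 × €20 = €80, leaving €2,970.
Health Coverage Credit: €59,750 is below the €69,300 cutoff, so the full €5,875 applies.
Rural Housing Credit: €59,750 is below the €86,400 cutoff, so the full €1,400 applies.
Total: €2,970 + €5,875 + €1,400 = €10,245.

€10,245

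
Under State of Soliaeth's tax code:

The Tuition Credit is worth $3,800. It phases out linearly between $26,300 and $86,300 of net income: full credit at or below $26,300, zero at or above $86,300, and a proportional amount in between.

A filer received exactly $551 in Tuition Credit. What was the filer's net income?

$551 is 551/3,800 of the full $3,800, so 3,249/3,800 of the $60,000 range has been used: income = $26,300 + $60,000 × 3,249/3,800 = $77,600.

$77,600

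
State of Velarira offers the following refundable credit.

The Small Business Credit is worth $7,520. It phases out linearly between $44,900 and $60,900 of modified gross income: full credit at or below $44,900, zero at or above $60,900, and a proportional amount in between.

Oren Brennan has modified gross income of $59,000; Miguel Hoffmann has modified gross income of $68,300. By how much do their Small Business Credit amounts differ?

Oren ($59,000): Small Business Credit: $59,000 is $14,100 into a $16,000 phase-out range, leaving 1,900/16,000 of the credit: $7,520 × 1,900/16,000 = $893.
Miguel ($68,300): Small Business Credit: $68,300 is at or above $60,900, so the credit is $0.
Difference: |$893 − $0| = $893.

$893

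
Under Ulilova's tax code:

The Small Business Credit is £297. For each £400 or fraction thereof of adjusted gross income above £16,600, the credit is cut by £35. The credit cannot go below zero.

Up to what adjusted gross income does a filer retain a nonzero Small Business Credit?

£19,800

After 8 increments the reduction is 8 × £35 = £280, leaving £17; one more increment wipes it out. Increment 8 ends at excess 8 × £400 = £3,200, so the highest qualifying income is £16,600 + £3,200 = £19,800.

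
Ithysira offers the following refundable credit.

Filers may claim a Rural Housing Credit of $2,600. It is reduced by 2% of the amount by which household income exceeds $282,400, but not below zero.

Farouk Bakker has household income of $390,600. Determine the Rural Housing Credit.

$436

Rural Housing Credit: 2% of the $108,200 excess over $282,400 is $2,164; credit = $2,600 − $2,164 = $436.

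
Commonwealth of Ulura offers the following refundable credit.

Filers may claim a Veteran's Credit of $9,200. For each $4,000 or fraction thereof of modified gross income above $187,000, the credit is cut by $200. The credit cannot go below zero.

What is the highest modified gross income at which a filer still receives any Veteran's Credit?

$367,000

After 45 increments the reduction is 45 × $200 = $9,000, leaving $200; one more increment wipes it out. Increment 45 ends at excess 45 × $4,000 = $180,000, so the highest qualifying income is $187,000 + $180,000 = $367,000.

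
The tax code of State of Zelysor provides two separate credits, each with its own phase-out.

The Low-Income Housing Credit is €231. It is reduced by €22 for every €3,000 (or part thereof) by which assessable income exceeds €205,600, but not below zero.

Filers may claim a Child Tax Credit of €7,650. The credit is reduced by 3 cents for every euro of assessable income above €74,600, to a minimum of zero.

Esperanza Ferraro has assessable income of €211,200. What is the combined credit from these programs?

€3,739

Low-Income Housing Credit: income exceeds €205,600 by €5,600, which is 2 full-or-partial €3,000 increments; reduction = 2 × €22 = €44, leaving €187.
Child Tax Credit: 3% of the €136,600 excess over €74,600 is €4,098; credit = €7,650 − €4,098 = €3,552.
Total: €187 + €3,552 = €3,739.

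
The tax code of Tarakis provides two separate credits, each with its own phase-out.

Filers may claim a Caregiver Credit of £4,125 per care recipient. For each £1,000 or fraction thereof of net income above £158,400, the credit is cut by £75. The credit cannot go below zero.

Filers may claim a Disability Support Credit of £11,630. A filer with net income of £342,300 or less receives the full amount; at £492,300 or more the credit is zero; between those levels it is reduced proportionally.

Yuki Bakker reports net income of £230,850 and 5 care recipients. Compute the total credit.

£26,780

Caregiver Credit: base = 5 × £4,125 = £20,625. income exceeds £158,400 by £72,450, which is 73 full-or-partial £1,000 increments; reduction = 73 × £75 = £5,475, leaving £15,150.
Disability Support Credit: £230,850 is at or below the £342,300 threshold, so the full £11,630 applies.
Total: £15,150 + £11,630 = £26,780.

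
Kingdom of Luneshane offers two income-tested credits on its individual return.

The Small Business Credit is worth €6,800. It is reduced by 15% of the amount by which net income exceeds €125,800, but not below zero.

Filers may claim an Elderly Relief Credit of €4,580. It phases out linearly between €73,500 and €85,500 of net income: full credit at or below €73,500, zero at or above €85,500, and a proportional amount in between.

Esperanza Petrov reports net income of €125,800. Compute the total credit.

€6,800

Small Business Credit: €125,800 is at or below the €125,800 threshold, so the full €6,800 applies.
Elderly Relief Credit: €125,800 is at or above €85,500, so the credit is €0.
Total: €6,800 + €0 = €6,800.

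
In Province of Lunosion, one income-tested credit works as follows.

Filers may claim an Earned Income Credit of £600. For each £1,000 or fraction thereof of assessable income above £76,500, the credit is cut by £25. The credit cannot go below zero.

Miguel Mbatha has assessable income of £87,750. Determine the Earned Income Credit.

Earned Income Credit: income exceeds £76,500 by £11,250, which is 12 full-or-partial £1,000 increments; reduction = 12 × £25 = £300, leaving £300.

£300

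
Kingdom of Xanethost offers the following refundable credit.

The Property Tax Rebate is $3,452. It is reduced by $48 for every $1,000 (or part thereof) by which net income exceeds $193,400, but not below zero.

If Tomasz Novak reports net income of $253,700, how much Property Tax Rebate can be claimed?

Property Tax Rebate: income exceeds $193,400 by $60,300, which is 61 full-or-partial $1,000 increments; reduction = 61 × $48 = $2,928, leaving $524.

$524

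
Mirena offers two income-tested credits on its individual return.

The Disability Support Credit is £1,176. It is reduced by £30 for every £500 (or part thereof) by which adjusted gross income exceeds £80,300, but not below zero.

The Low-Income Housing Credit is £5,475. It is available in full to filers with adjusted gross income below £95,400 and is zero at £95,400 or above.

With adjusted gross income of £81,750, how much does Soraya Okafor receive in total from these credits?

Disability Support Credit: income exceeds £80,300 by £1,450, which is 3 full-or-partial £500 increments; reduction = 3 × £30 = £90, leaving £1,086.
Low-Income Housing Credit: £81,750 is below the £95,400 cutoff, so the full £5,475 applies.
Total: £1,086 + £5,475 = £6,561.

£6,561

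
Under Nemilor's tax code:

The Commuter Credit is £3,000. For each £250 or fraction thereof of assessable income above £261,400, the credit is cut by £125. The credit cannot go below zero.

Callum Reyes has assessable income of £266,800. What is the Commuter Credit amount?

£250

Commuter Credit: income exceeds £261,400 by £5,400, which is 22 full-or-partial £250 increments; reduction = 22 × £125 = £2,750, leaving £250.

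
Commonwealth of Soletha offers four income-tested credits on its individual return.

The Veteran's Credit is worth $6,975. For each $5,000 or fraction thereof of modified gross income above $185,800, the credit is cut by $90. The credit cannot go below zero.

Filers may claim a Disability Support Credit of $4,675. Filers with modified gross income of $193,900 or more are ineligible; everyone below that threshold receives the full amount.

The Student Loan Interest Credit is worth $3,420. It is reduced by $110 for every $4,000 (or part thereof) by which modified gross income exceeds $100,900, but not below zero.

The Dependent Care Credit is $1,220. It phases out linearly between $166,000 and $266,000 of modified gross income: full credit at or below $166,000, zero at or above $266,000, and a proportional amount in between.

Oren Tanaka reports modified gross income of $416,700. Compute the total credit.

Veteran's Credit: income exceeds $185,800 by $230,900, which is 47 full-or-partial $5,000 increments; reduction = 47 × $90 = $4,230, leaving $2,745.
Disability Support Credit: $416,700 meets or exceeds the $193,900 cutoff, so the credit is $0.
Student Loan Interest Credit: income exceeds $100,900 by $315,800 → 79 increments × $110 = $8,690 ≥ base, so the credit is $0.
Dependent Care Credit: $416,700 is at or above $266,000, so the credit is $0.
Total: $2,745 + $0 + $0 + $0 = $2,745.

$2,745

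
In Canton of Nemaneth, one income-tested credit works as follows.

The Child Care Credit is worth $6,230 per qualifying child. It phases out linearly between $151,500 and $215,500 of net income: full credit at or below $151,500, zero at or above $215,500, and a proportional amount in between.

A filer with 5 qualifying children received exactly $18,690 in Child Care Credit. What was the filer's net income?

$177,100

Full credit = 5 × $6,230 = $31,150.
$18,690 is 18,690/31,150 of the full $31,150, so 12,460/31,150 of the $64,000 range has been used: income = $151,500 + $64,000 × 12,460/31,150 = $177,100.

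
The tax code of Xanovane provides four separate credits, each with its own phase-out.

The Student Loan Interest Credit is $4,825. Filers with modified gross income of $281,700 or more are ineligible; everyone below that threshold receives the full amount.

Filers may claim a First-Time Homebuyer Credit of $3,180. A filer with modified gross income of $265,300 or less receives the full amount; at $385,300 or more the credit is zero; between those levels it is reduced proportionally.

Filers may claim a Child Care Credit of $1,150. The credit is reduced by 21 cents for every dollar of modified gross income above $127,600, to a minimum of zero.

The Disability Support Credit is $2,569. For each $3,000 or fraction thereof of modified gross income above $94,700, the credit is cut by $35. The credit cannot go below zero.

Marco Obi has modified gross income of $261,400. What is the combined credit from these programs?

$8,614

Student Loan Interest Credit: $261,400 is below the $281,700 cutoff, so the full $4,825 applies.
First-Time Homebuyer Credit: $261,400 is at or below the $265,300 threshold, so the full $3,180 applies.
Child Care Credit: 21% of the $133,800 excess over $127,600 is $28,098 ≥ base, so the credit is $0.
Disability Support Credit: income exceeds $94,700 by $166,700, which is 56 full-or-partial $3,000 increments; reduction = 56 × $35 = $1,960, leaving $609.
Total: $4,825 + $3,180 + $0 + $609 = $8,614.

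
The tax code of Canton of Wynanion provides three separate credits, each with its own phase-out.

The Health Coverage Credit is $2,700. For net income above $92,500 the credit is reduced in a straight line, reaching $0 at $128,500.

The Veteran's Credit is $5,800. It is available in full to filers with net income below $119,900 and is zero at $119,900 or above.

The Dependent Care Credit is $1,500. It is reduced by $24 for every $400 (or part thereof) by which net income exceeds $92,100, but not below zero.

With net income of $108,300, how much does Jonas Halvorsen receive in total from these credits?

Health Coverage Credit: $108,300 is $15,800 into a $36,000 phase-out range, leaving 20,200/36,000 of the credit: $2,700 × 20,200/36,000 = $1,515.
Veteran's Credit: $108,300 is below the $119,900 cutoff, so the full $5,800 applies.
Dependent Care Credit: income exceeds $92,100 by $16,200, which is 41 full-or-partial $400 increments; reduction = 41 × $24 = $984, leaving $516.
Total: $1,515 + $5,800 + $516 = $7,831.

$7,831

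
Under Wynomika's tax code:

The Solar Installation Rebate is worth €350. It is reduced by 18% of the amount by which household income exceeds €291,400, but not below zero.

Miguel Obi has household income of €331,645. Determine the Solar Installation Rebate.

Solar Installation Rebate: 18% of the €40,245 excess over €291,400 is €7,244.10 ≥ base, so the credit is €0.

€0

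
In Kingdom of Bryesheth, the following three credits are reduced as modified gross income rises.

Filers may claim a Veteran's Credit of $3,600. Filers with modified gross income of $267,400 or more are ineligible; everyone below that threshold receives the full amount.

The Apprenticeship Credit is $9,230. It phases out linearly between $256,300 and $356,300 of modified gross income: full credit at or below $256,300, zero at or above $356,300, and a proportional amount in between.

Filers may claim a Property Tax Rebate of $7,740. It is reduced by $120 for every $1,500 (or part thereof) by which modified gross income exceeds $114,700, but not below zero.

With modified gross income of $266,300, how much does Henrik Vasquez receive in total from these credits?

Veteran's Credit: $266,300 is below the $267,400 cutoff, so the full $3,600 applies.
Apprenticeship Credit: $266,300 is $10,000 into a $100,000 phase-out range, leaving 90,000/100,000 of the credit: $9,230 × 90,000/100,000 = $8,307.
Property Tax Rebate: income exceeds $114,700 by $151,600 → 102 increments × $120 = $12,240 ≥ base, so the credit is $0.
Total: $3,600 + $8,307 + $0 = $11,907.

$11,907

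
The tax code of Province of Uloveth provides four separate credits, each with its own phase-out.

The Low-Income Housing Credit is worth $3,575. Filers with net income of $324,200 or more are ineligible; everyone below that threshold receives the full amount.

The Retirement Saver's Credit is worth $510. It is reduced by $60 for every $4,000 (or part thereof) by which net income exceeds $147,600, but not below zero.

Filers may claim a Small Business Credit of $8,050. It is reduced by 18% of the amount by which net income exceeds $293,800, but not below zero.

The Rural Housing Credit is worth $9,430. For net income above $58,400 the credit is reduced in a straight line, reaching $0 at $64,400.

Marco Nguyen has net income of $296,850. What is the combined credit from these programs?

Low-Income Housing Credit: $296,850 is below the $324,200 cutoff, so the full $3,575 applies.
Retirement Saver's Credit: income exceeds $147,600 by $149,250 → 38 increments × $60 = $2,280 ≥ base, so the credit is $0.
Small Business Credit: 18% of the $3,050 excess over $293,800 is $549; credit = $8,050 − $549 = $7,501.
Rural Housing Credit: $296,850 is at or above $64,400, so the credit is $0.
Total: $3,575 + $0 + $7,501 + $0 = $11,076.

$11,076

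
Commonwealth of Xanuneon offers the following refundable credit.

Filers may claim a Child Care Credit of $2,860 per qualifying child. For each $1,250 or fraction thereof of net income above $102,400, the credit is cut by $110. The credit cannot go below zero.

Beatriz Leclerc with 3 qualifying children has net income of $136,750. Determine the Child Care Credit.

Child Care Credit: base = 3 × $2,860 = $8,580. income exceeds $102,400 by $34,350, which is 28 full-or-partial $1,250 increments; reduction = 28 × $110 = $3,080, leaving $5,500.

$5,500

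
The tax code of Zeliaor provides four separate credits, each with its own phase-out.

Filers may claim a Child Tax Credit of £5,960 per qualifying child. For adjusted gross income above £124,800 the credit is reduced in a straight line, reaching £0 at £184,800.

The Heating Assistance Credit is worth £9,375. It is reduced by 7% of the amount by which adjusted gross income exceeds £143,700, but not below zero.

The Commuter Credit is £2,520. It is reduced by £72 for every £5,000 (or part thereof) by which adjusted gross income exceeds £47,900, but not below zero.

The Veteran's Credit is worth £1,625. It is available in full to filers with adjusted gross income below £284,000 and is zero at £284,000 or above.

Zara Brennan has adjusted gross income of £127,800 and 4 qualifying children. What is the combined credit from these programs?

Child Tax Credit: base = 4 × £5,960 = £23,840. £127,800 is £3,000 into a £60,000 phase-out range, leaving 57,000/60,000 of the credit: £23,840 × 57,000/60,000 = £22,648.
Heating Assistance Credit: £127,800 is at or below the £143,700 threshold, so the full £9,375 applies.
Commuter Credit: income exceeds £47,900 by £79,900, which is 16 full-or-partial £5,000 increments; reduction = 16 × £72 = £1,152, leaving £1,368.
Veteran's Credit: £127,800 is below the £284,000 cutoff, so the full £1,625 applies.
Total: £22,648 + £9,375 + £1,368 + £1,625 = £35,016.

£35,016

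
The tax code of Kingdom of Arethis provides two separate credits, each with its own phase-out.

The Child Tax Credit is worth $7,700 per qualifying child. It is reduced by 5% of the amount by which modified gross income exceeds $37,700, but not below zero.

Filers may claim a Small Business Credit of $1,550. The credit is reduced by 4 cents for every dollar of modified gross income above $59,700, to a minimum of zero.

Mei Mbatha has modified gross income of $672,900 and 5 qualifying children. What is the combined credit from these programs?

$6,740

Child Tax Credit: base = 5 × $7,700 = $38,500. 5% of the $635,200 excess over $37,700 is $31,760; credit = $38,500 − $31,760 = $6,740.
Small Business Credit: 4% of the $613,200 excess over $59,700 is $24,528 ≥ base, so the credit is $0.
Total: $6,740 + $0 = $6,740.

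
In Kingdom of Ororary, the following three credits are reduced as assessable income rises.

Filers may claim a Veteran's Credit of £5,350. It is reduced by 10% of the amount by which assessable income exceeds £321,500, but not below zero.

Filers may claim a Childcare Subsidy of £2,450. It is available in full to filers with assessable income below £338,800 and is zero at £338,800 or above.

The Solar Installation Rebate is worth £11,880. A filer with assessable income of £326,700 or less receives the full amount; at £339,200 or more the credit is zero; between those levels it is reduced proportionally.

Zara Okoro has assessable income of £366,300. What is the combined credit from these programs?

£870

Veteran's Credit: 10% of the £44,800 excess over £321,500 is £4,480; credit = £5,350 − £4,480 = £870.
Childcare Subsidy: £366,300 meets or exceeds the £338,800 cutoff, so the credit is £0.
Solar Installation Rebate: £366,300 is at or above £339,200, so the credit is £0.
Total: £870 + £0 + £0 = £870.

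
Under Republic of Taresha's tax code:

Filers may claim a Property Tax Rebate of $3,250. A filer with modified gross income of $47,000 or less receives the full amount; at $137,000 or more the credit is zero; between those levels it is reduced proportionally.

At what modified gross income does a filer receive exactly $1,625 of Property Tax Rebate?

$1,625 is 1,625/3,250 of the full $3,250, so 1,625/3,250 of the $90,000 range has been used: income = $47,000 + $90,000 × 1,625/3,250 = $92,000.

$92,000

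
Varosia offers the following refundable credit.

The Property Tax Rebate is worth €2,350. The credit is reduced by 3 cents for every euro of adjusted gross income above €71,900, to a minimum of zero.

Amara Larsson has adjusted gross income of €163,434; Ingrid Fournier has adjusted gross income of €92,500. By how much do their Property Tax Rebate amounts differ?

€1,732

Amara (€163,434): Property Tax Rebate: 3% of the €91,534 excess over €71,900 is €2,746.02 ≥ base, so the credit is €0.
Ingrid (€92,500): Property Tax Rebate: 3% of the €20,600 excess over €71,900 is €618; credit = €2,350 − €618 = €1,732.
Difference: |€0 − €1,732| = €1,732.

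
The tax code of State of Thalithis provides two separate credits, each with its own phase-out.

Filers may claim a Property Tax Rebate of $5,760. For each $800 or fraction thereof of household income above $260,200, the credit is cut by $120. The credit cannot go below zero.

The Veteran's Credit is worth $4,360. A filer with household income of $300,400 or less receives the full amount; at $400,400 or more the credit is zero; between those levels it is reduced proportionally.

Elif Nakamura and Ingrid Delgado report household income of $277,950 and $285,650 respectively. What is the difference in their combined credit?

Elif ($277,950): Property Tax Rebate: income exceeds $260,200 by $17,750, which is 23 full-or-partial $800 increments; reduction = 23 × $120 = $2,760, leaving $3,000. Veteran's Credit: $277,950 is at or below the $300,400 threshold, so the full $4,360 applies. total $3,000 + $4,360 = $7,360
Ingrid ($285,650): Property Tax Rebate: income exceeds $260,200 by $25,450, which is 32 full-or-partial $800 increments; reduction = 32 × $120 = $3,840, leaving $1,920. Veteran's Credit: $285,650 is at or below the $300,400 threshold, so the full $4,360 applies. total $1,920 + $4,360 = $6,280
Difference: |$7,360 − $6,280| = $1,080.

$1,080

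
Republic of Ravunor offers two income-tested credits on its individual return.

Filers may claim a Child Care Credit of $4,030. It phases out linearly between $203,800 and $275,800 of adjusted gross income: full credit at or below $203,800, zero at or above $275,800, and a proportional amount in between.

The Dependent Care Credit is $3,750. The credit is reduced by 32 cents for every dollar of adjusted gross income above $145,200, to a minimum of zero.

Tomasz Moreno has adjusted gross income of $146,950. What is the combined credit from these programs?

Child Care Credit: $146,950 is at or below the $203,800 threshold, so the full $4,030 applies.
Dependent Care Credit: 32% of the $1,750 excess over $145,200 is $560; credit = $3,750 − $560 = $3,190.
Total: $4,030 + $3,190 = $7,220.

$7,220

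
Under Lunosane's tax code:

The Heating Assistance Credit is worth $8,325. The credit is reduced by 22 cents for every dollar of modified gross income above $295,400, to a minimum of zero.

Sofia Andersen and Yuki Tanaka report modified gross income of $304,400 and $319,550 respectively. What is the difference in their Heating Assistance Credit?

Sofia ($304,400): Heating Assistance Credit: 22% of the $9,000 excess over $295,400 is $1,980; credit = $8,325 − $1,980 = $6,345.
Yuki ($319,550): Heating Assistance Credit: 22% of the $24,150 excess over $295,400 is $5,313; credit = $8,325 − $5,313 = $3,012.
Difference: |$6,345 − $3,012| = $3,333.

$3,333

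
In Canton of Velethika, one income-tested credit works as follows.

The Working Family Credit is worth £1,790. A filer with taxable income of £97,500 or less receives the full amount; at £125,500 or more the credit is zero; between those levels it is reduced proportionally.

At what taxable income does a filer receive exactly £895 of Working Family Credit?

£895 is 895/1,790 of the full £1,790, so 895/1,790 of the £28,000 range has been used: income = £97,500 + £28,000 × 895/1,790 = £111,500.

£111,500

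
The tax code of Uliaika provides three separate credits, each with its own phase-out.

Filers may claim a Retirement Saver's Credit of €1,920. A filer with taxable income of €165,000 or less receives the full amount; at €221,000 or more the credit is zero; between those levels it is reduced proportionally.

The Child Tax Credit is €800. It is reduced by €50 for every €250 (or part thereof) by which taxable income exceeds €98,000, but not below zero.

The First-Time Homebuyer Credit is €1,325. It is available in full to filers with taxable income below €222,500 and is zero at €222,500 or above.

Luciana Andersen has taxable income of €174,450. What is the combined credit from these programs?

€2,921

Retirement Saver's Credit: €174,450 is €9,450 into a €56,000 phase-out range, leaving 46,550/56,000 of the credit: €1,920 × 46,550/56,000 = €1,596.
Child Tax Credit: income exceeds €98,000 by €76,450 → 306 increments × €50 = €15,300 ≥ base, so the credit is €0.
First-Time Homebuyer Credit: €174,450 is below the €222,500 cutoff, so the full €1,325 applies.
Total: €1,596 + €0 + €1,325 = €2,921.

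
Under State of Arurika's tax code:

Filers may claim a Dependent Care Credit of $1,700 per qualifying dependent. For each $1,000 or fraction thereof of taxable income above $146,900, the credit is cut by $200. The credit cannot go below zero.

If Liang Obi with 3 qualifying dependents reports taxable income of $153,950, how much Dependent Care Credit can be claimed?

Dependent Care Credit: base = 3 × $1,700 = $5,100. income exceeds $146,900 by $7,050, which is 8 full-or-partial $1,000 increments; reduction = 8 × $200 = $1,600, leaving $3,500.

$3,500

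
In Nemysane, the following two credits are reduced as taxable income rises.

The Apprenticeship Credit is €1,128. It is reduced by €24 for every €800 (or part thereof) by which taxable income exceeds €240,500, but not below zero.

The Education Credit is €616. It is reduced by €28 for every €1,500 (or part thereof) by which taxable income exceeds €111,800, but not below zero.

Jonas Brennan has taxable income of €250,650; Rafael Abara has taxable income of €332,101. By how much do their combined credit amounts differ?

Jonas (€250,650): Apprenticeship Credit: income exceeds €240,500 by €10,150, which is 13 full-or-partial €800 increments; reduction = 13 × €24 = €312, leaving €816. Education Credit: income exceeds €111,800 by €138,850 → 93 increments × €28 = €2,604 ≥ base, so the credit is €0. total €816 + €0 = €816
Rafael (€332,101): Apprenticeship Credit: income exceeds €240,500 by €91,601 → 115 increments × €24 = €2,760 ≥ base, so the credit is €0. Education Credit: income exceeds €111,800 by €220,301 → 147 increments × €28 = €4,116 ≥ base, so the credit is €0. total €0 + €0 = €0
Difference: |€816 − €0| = €816.

€816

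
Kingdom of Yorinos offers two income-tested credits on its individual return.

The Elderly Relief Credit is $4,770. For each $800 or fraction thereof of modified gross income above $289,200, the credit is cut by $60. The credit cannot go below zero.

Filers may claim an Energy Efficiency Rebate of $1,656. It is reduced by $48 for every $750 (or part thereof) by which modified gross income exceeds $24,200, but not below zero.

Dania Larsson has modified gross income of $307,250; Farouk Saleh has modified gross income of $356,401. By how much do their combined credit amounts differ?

Dania ($307,250): Elderly Relief Credit: income exceeds $289,200 by $18,050, which is 23 full-or-partial $800 increments; reduction = 23 × $60 = $1,380, leaving $3,390. Energy Efficiency Rebate: income exceeds $24,200 by $283,050 → 378 increments × $48 = $18,144 ≥ base, so the credit is $0. total $3,390 + $0 = $3,390
Farouk ($356,401): Elderly Relief Credit: income exceeds $289,200 by $67,201 → 85 increments × $60 = $5,100 ≥ base, so the credit is $0. Energy Efficiency Rebate: income exceeds $24,200 by $332,201 → 443 increments × $48 = $21,264 ≥ base, so the credit is $0. total $0 + $0 = $0
Difference: |$3,390 − $0| = $3,390.

$3,390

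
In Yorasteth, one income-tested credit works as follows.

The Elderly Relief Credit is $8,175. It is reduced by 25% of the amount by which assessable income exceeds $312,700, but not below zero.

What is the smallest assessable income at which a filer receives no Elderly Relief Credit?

$345,400

The credit falls by 25% of each dollar above $312,700, so it reaches zero when the excess is $8,175 / 25% = $32,700: income = $312,700 + $32,700 = $345,400.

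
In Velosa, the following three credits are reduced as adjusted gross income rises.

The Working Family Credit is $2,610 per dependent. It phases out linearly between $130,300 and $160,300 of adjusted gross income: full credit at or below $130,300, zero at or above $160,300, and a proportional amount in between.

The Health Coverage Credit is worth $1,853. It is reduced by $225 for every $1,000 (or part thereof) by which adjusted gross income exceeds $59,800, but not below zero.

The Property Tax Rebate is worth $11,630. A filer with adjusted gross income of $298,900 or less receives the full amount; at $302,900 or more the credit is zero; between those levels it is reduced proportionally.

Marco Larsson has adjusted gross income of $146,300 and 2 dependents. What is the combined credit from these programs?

Working Family Credit: base = 2 × $2,610 = $5,220. $146,300 is $16,000 into a $30,000 phase-out range, leaving 14,000/30,000 of the credit: $5,220 × 14,000/30,000 = $2,436.
Health Coverage Credit: income exceeds $59,800 by $86,500 → 87 increments × $225 = $19,575 ≥ base, so the credit is $0.
Property Tax Rebate: $146,300 is at or below the $298,900 threshold, so the full $11,630 applies.
Total: $2,436 + $0 + $11,630 = $14,066.

$14,066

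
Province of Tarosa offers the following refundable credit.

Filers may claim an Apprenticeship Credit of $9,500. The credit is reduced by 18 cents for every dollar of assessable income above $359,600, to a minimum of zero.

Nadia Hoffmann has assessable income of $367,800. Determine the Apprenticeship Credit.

$8,024

Apprenticeship Credit: 18% of the $8,200 excess over $359,600 is $1,476; credit = $9,500 − $1,476 = $8,024.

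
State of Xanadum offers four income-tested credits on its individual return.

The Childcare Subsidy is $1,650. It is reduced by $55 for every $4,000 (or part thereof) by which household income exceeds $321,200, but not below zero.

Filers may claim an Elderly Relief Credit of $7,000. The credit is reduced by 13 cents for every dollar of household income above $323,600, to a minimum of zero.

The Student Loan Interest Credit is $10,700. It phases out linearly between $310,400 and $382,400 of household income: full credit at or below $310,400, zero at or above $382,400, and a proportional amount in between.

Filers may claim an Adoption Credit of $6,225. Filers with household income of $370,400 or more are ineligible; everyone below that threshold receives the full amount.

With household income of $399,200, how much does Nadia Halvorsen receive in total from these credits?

Childcare Subsidy: income exceeds $321,200 by $78,000, which is 20 full-or-partial $4,000 increments; reduction = 20 × $55 = $1,100, leaving $550.
Elderly Relief Credit: 13% of the $75,600 excess over $323,600 is $9,828 ≥ base, so the credit is $0.
Student Loan Interest Credit: $399,200 is at or above $382,400, so the credit is $0.
Adoption Credit: $399,200 meets or exceeds the $370,400 cutoff, so the credit is $0.
Total: $550 + $0 + $0 + $0 = $550.

$550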